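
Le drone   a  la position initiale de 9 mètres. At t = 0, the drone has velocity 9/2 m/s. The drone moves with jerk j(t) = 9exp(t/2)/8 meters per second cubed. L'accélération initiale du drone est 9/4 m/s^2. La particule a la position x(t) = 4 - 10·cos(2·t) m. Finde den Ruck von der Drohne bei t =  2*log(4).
Mit j(t) = 9·exp(t/2)/8 und Einsetzen von t = 2*log(4), finden wir j = 9/2.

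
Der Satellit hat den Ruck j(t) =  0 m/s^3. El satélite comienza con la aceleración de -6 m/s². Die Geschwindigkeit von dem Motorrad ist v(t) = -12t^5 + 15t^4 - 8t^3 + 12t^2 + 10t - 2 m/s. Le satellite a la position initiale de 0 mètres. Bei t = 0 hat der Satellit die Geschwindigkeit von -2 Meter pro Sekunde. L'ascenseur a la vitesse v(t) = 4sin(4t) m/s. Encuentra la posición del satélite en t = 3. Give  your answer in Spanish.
Para resolver esto, necesitamos tomar 3 integrales de nuestra ecuación de la sacudida j(t) = 0. La antiderivada de la sacudida es la aceleración. Usando a(0) = -6, obtenemos a(t) = -6. La antiderivada de la aceleración es la velocidad. Usando v(0) = -2, obtenemos v(t) = -6·t - 2. La integral de la velocidad es la posición. Usando x(0) = 0, obtenemos x(t) = -3·t^2 - 2·t. De la ecuación de la posición x(t) = -3·t^2 - 2·t, sustituimos t = 3 para obtener x = -33.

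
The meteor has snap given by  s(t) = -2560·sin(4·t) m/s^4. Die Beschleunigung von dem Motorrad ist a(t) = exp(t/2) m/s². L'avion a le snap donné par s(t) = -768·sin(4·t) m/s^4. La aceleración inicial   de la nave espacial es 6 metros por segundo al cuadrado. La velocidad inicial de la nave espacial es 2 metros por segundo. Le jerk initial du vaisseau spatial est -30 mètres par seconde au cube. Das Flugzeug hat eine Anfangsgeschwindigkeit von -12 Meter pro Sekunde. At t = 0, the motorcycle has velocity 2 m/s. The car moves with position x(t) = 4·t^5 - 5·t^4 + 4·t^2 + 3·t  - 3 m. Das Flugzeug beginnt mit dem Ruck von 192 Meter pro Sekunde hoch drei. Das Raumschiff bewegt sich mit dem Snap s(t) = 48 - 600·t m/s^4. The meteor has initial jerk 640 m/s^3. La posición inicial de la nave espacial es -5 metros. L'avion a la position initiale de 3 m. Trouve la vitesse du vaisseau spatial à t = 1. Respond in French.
Pour résoudre ceci, nous devons prendre 3 intégrales de notre équation du snap s(t) = 48 - 600·t. En intégrant le snap et en utilisant la condition initiale j(0) = -30, nous obtenons j(t) = -300·t^2 + 48·t - 30. En intégrant le jerk et en utilisant la condition initiale a(0) = 6, nous obtenons a(t) = -100·t^3 + 24·t^2 - 30·t + 6. En prenant ∫a(t)dt et en appliquant v(0) = 2, nous trouvons v(t) = -25·t^4 + 8·t^3 - 15·t^2 + 6·t + 2. De l'équation de la vitesse v(t) = -25·t^4 + 8·t^3 - 15·t^2 + 6·t + 2, nous substituons t = 1 pour obtenir v = -24.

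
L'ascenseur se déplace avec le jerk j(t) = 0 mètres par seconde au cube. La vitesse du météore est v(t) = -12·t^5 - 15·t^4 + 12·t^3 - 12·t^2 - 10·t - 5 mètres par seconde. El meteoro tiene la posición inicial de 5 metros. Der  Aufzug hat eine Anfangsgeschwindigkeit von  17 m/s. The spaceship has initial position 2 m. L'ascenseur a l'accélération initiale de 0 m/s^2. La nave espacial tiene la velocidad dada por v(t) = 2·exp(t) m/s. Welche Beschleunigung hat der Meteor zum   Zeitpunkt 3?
Ausgehend von der Geschwindigkeit v(t) = -12·t^5 - 15·t^4 + 12·t^3 - 12·t^2 - 10·t - 5, nehmen wir 1 Ableitung. Die Ableitung von der Geschwindigkeit ergibt die Beschleunigung: a(t) = -60·t^4 - 60·t^3 + 36·t^2 - 24·t - 10. Wir haben die Beschleunigung a(t) = -60·t^4 - 60·t^3 + 36·t^2 - 24·t - 10. Durch Einsetzen von t = 3: a(3) = -6238.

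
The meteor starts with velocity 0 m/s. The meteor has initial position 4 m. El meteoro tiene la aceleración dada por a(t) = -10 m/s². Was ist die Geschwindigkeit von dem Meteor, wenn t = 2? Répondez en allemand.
Um dies zu lösen, müssen wir 1 Integral unserer Gleichung für die Beschleunigung a(t) = -10 finden. Mit ∫a(t)dt und Anwendung von v(0) = 0, finden wir v(t) = -10·t. Mit v(t) = -10·t und Einsetzen von t = 2, finden wir v = -20.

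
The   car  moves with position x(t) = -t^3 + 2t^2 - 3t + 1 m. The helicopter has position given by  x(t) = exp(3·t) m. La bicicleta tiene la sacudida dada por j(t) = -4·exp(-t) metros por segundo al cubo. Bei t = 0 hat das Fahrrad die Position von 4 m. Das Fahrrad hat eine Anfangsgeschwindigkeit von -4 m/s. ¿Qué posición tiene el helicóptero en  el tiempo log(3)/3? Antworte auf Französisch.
En utilisant x(t) = exp(3·t) et en substituant t = log(3)/3, nous trouvons x = 3.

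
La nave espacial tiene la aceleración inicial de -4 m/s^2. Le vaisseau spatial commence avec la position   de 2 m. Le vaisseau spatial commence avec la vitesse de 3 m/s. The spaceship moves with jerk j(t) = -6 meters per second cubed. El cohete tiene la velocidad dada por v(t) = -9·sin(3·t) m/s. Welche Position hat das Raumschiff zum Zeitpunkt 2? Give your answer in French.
Pour résoudre ceci, nous devons prendre 3 primitives de notre équation du jerk j(t) = -6. En prenant ∫j(t)dt et en appliquant a(0) = -4, nous trouvons a(t) = -6·t - 4. En intégrant l'accélération et en utilisant la condition initiale v(0) = 3, nous obtenons v(t) = -3·t^2 - 4·t + 3. En prenant ∫v(t)dt et en appliquant x(0) = 2, nous trouvons x(t) = -t^3 - 2·t^2 + 3·t + 2. En utilisant x(t) = -t^3 - 2·t^2 + 3·t + 2 et en substituant t = 2, nous trouvons x = -8.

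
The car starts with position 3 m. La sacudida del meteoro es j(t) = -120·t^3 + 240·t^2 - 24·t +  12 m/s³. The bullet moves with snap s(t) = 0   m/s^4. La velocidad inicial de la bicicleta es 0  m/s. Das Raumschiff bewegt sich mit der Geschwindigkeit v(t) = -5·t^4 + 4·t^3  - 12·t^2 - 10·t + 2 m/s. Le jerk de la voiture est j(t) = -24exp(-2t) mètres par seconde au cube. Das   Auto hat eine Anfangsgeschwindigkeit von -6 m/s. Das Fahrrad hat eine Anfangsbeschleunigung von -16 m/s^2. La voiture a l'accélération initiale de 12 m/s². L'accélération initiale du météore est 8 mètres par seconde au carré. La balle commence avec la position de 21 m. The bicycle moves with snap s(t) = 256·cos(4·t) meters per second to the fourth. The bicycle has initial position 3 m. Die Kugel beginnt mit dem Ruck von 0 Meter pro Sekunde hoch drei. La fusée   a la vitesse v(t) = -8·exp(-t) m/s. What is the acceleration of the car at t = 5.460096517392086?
To solve this, we need to take 1 integral of our jerk equation j(t) = -24·exp(-2·t). The integral of jerk, with a(0) = 12, gives acceleration: a(t) = 12·exp(-2·t). We have acceleration a(t) = 12·exp(-2·t). Substituting t = 5.460096517392086: a(5.460096517392086) = 0.000217070931406048.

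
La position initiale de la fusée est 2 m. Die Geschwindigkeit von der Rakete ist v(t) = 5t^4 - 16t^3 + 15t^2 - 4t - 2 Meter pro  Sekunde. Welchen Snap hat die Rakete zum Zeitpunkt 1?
Ausgehend von der Geschwindigkeit v(t) = 5·t^4 - 16·t^3 + 15·t^2 - 4·t - 2, nehmen wir 3 Ableitungen. Die Ableitung von der Geschwindigkeit ergibt die Beschleunigung: a(t) = 20·t^3 - 48·t^2 + 30·t - 4. Durch Ableiten von der Beschleunigung erhalten wir den Ruck: j(t) = 60·t^2 - 96·t + 30. Die Ableitung von dem Ruck ergibt den Snap: s(t) = 120·t - 96. Mit s(t) = 120·t - 96 und Einsetzen von t = 1, finden wir s = 24.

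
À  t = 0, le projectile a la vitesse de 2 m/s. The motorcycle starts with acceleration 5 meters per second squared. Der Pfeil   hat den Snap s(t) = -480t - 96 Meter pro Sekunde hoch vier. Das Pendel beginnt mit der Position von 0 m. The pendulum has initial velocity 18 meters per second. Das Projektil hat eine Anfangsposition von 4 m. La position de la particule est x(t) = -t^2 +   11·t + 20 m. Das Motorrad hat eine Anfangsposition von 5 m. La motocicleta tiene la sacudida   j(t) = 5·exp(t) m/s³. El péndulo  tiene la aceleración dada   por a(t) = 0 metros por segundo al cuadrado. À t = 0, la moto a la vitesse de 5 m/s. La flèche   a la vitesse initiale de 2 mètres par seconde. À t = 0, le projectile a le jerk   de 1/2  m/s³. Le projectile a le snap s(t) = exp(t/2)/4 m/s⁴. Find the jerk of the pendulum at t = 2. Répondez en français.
Pour résoudre ceci, nous devons prendre 1 dérivée de notre équation de l'accélération a(t) = 0. La dérivée de l'accélération donne le jerk: j(t) = 0. De l'équation du jerk j(t) = 0, nous substituons t = 2 pour obtenir j = 0.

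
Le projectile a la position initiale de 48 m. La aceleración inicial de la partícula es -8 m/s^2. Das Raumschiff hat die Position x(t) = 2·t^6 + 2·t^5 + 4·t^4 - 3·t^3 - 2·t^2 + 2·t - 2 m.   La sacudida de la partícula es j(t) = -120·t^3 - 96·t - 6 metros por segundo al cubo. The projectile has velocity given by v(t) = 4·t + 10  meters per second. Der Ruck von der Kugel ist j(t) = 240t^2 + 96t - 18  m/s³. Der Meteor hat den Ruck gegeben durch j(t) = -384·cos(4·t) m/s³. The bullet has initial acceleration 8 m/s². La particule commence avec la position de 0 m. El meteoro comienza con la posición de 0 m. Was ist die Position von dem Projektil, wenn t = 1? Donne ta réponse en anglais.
We need to integrate our velocity equation v(t) = 4·t + 10 1 time. The antiderivative of velocity, with x(0) = 48, gives position: x(t) = 2·t^2 + 10·t + 48. Using x(t) = 2·t^2 + 10·t + 48 and substituting t = 1, we find x = 60.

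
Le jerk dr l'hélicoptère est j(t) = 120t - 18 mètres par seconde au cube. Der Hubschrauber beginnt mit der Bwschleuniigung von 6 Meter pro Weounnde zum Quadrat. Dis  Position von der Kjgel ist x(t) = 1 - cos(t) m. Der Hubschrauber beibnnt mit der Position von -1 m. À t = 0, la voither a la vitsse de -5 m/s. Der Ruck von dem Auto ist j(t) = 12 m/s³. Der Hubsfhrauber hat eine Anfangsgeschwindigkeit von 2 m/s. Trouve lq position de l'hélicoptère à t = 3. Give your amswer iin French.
Nous devons intégrer notre équation du jerk j(t) = 120·t - 18 3 fois. L'intégrale du jerk, avec a(0) = 6, donne l'accélération: a(t) = 60·t^2 - 18·t + 6. En prenant ∫a(t)dt et en appliquant v(0) = 2, nous trouvons v(t) = 20·t^3 - 9·t^2 + 6·t + 2. La primitive de la vitesse, avec x(0) = -1, donne la position: x(t) = 5·t^4 - 3·t^3 + 3·t^2 + 2·t - 1. De l'équation de la position x(t) = 5·t^4 - 3·t^3 + 3·t^2 + 2·t - 1, nous substituons t = 3 pour obtenir x = 356.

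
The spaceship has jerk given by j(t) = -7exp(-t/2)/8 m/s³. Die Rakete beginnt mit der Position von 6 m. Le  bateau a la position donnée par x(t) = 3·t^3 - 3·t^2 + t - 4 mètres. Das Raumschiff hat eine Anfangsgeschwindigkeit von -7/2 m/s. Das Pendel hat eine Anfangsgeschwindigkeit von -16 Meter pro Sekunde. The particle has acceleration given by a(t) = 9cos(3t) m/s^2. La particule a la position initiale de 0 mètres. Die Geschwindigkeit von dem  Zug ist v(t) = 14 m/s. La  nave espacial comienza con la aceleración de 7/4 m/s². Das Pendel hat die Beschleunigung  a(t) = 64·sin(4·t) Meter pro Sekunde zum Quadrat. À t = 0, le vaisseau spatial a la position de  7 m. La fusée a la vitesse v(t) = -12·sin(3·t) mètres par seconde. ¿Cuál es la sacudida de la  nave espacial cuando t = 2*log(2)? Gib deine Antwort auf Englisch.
Using j(t) = -7·exp(-t/2)/8 and substituting t = 2*log(2), we find j = -7/16.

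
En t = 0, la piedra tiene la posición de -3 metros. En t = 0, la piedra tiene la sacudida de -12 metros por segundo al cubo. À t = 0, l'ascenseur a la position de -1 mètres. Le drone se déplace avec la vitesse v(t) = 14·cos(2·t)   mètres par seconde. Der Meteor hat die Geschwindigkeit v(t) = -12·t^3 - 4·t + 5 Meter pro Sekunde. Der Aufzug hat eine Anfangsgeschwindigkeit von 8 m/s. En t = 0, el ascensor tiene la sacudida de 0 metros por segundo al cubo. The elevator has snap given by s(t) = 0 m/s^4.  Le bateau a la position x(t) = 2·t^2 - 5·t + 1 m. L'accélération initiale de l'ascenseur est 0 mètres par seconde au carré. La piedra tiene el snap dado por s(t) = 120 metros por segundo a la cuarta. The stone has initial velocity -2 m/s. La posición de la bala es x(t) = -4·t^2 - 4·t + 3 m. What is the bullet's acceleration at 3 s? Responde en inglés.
We must differentiate our position equation x(t) = -4·t^2 - 4·t + 3 2 times. The derivative of position gives velocity: v(t) = -8·t - 4. The derivative of velocity gives acceleration: a(t) = -8. Using a(t) = -8 and substituting t = 3, we find a = -8.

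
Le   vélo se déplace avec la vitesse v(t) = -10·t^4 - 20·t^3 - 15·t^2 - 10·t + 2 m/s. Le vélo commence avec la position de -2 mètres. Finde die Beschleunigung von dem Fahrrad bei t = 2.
Wir müssen unsere Gleichung für die Geschwindigkeit v(t) = -10·t^4 - 20·t^3 - 15·t^2 - 10·t + 2 1-mal ableiten. Durch Ableiten von der Geschwindigkeit erhalten wir die Beschleunigung: a(t) = -40·t^3 - 60·t^2 - 30·t - 10. Aus der Gleichung für die Beschleunigung a(t) = -40·t^3 - 60·t^2 - 30·t - 10, setzen wir t = 2 ein und erhalten a = -630.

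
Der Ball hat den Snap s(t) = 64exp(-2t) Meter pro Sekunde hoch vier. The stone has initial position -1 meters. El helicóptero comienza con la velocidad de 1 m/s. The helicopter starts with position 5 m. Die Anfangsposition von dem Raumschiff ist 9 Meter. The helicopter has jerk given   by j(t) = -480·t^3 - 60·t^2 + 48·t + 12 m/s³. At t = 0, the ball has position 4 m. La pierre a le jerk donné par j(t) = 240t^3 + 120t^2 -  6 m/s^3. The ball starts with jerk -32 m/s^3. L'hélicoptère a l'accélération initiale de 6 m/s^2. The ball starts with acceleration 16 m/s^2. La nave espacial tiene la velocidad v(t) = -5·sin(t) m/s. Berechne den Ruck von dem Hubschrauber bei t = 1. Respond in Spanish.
De la ecuación de la sacudida j(t) = -480·t^3 - 60·t^2 + 48·t + 12, sustituimos t = 1 para obtener j = -480.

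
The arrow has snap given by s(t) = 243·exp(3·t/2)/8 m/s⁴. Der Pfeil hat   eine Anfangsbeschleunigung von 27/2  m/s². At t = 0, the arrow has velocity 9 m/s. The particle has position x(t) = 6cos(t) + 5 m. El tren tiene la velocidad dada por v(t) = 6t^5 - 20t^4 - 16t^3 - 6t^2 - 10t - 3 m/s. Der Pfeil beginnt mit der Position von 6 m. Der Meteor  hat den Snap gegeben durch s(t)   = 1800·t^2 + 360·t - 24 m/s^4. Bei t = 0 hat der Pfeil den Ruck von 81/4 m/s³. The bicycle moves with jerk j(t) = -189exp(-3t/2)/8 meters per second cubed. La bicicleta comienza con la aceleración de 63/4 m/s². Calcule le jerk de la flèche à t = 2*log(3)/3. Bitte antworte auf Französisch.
Nous devons intégrer notre équation du snap s(t) = 243·exp(3·t/2)/8 1 fois. En intégrant le snap et en utilisant la condition initiale j(0) = 81/4, nous obtenons j(t) = 81·exp(3·t/2)/4. Nous avons le jerk j(t) = 81·exp(3·t/2)/4. En substituant t = 2*log(3)/3: j(2*log(3)/3) = 243/4.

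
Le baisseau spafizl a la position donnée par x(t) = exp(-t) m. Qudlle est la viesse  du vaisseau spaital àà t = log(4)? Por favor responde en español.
Para resolver esto, necesitamos tomar 1 derivada de nuestra ecuación de la posición x(t) = exp(-t). Tomando d/dt de x(t), encontramos v(t) = -exp(-t). De la ecuación de la velocidad v(t) = -exp(-t), sustituimos t = log(4) para obtener v = -1/4.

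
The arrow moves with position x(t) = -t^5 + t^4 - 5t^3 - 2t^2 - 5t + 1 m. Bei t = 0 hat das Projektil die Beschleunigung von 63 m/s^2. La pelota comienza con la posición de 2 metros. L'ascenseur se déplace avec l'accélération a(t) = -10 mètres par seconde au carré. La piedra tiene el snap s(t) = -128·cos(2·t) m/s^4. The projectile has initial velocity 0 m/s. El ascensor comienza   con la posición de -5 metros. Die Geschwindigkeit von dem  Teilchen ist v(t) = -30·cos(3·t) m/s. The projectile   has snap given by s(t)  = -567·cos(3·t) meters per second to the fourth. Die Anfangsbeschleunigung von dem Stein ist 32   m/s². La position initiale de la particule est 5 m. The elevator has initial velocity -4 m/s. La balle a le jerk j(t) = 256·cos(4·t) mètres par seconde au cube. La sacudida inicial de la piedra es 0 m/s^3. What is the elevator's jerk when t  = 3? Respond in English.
To solve this, we need to take 1 derivative of our acceleration equation a(t) = -10. Taking d/dt of a(t), we find j(t) = 0. From the given jerk equation j(t) = 0, we substitute t = 3 to get j = 0.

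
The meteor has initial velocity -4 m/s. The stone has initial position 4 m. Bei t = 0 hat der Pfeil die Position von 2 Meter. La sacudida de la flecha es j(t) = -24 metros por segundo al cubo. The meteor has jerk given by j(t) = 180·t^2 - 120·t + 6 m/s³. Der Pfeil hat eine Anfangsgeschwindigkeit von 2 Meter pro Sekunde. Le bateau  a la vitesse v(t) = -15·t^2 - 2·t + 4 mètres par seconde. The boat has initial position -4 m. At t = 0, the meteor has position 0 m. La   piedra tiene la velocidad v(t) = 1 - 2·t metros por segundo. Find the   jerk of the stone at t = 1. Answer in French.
Pour résoudre ceci, nous devons prendre 2 dérivées de notre équation de la vitesse v(t) = 1 - 2·t. La dérivée de la vitesse donne l'accélération: a(t) = -2. En dérivant l'accélération, nous obtenons le jerk: j(t) = 0. En utilisant j(t) = 0 et en substituant t = 1, nous trouvons j = 0.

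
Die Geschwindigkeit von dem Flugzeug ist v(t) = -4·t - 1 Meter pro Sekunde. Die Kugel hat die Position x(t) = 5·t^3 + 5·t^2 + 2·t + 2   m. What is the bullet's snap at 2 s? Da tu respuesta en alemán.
Um dies zu lösen, müssen wir 4 Ableitungen unserer Gleichung für die Position x(t) = 5·t^3 + 5·t^2 + 2·t + 2 nehmen. Mit d/dt von x(t) finden wir v(t) = 15·t^2 + 10·t + 2. Die Ableitung von der Geschwindigkeit ergibt die Beschleunigung: a(t) = 30·t + 10. Durch Ableiten von der Beschleunigung erhalten wir den Ruck: j(t) = 30. Mit d/dt von j(t) finden wir s(t) = 0. Aus der Gleichung für den Snap s(t) = 0, setzen wir t = 2 ein und erhalten s = 0.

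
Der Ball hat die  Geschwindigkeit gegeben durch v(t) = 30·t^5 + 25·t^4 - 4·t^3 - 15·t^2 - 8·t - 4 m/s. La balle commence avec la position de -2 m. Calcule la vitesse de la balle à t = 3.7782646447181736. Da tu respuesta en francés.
En utilisant v(t) = 30·t^5 + 25·t^4 - 4·t^3 - 15·t^2 - 8·t - 4 et en substituant t = 3.7782646447181736, nous trouvons v = 27728.9599143484.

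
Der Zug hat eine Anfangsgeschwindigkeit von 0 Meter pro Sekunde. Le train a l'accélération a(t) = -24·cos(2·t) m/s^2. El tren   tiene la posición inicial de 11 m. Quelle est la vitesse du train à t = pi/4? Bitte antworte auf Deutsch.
Wir müssen die Stammfunktion unserer Gleichung für die Beschleunigung a(t) = -24·cos(2·t) 1-mal finden. Das Integral von der Beschleunigung, mit v(0) = 0, ergibt die Geschwindigkeit: v(t) = -12·sin(2·t). Aus der Gleichung für die Geschwindigkeit v(t) = -12·sin(2·t), setzen wir t = pi/4 ein und erhalten v = -12.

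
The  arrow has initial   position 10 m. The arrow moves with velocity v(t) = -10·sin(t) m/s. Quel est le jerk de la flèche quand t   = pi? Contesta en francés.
Nous devons dériver notre équation de la vitesse v(t) = -10·sin(t) 2 fois. La dérivée de la vitesse donne l'accélération: a(t) = -10·cos(t). En prenant d/dt de a(t), nous trouvons j(t) = 10·sin(t). De l'équation du jerk j(t) = 10·sin(t), nous substituons t = pi pour obtenir j = 0.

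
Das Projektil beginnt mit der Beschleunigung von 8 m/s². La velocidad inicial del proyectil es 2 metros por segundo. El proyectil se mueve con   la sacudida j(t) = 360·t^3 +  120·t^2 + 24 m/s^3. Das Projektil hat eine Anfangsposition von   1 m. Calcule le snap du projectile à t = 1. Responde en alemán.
Ausgehend von dem Ruck j(t) = 360·t^3 + 120·t^2 + 24, nehmen wir 1 Ableitung. Die Ableitung von dem Ruck ergibt den Snap: s(t) = 1080·t^2 + 240·t. Wir haben den Snap s(t) = 1080·t^2 + 240·t. Durch Einsetzen von t = 1: s(1) = 1320.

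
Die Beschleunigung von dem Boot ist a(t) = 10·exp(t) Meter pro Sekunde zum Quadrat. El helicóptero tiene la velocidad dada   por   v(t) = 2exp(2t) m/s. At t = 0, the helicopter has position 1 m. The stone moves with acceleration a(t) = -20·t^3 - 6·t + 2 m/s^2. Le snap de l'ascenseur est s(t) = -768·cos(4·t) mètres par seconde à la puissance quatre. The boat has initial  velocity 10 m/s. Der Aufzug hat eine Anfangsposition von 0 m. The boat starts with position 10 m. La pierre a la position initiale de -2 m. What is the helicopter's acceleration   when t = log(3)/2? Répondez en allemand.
Um dies zu lösen, müssen wir 1 Ableitung unserer Gleichung für die Geschwindigkeit v(t) = 2·exp(2·t) nehmen. Durch Ableiten von der Geschwindigkeit erhalten wir die Beschleunigung: a(t) = 4·exp(2·t). Aus der Gleichung für die Beschleunigung a(t) = 4·exp(2·t), setzen wir t = log(3)/2 ein und erhalten a = 12.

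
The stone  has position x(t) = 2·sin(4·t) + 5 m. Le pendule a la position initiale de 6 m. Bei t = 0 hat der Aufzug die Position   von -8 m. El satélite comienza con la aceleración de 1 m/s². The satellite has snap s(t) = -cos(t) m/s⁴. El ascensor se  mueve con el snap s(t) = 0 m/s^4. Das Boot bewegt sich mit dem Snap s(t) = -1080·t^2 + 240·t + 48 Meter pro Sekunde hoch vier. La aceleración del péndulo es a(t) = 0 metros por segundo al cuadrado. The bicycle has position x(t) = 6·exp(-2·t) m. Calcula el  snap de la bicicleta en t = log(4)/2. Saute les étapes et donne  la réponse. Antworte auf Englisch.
The snap at t = log(4)/2 is s = 24.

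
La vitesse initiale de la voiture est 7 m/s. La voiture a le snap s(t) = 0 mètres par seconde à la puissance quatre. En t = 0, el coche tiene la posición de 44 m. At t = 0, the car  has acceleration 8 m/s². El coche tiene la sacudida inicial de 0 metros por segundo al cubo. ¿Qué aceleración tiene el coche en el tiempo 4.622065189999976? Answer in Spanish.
Debemos encontrar la integral de nuestra ecuación del snap s(t) = 0 2 veces. Integrando el snap y usando la condición inicial j(0) = 0, obtenemos j(t) = 0. La integral de la sacudida es la aceleración. Usando a(0) = 8, obtenemos a(t) = 8. Usando a(t) = 8 y sustituyendo t = 4.622065189999976, encontramos a = 8.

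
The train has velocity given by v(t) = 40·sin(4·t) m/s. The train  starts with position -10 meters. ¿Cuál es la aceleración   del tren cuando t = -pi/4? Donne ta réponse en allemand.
Um dies zu lösen, müssen wir 1 Ableitung unserer Gleichung für die Geschwindigkeit v(t) = 40·sin(4·t) nehmen. Die Ableitung von der Geschwindigkeit ergibt die Beschleunigung: a(t) = 160·cos(4·t). Wir haben die Beschleunigung a(t) = 160·cos(4·t). Durch Einsetzen von t = -pi/4: a(-pi/4) = -160.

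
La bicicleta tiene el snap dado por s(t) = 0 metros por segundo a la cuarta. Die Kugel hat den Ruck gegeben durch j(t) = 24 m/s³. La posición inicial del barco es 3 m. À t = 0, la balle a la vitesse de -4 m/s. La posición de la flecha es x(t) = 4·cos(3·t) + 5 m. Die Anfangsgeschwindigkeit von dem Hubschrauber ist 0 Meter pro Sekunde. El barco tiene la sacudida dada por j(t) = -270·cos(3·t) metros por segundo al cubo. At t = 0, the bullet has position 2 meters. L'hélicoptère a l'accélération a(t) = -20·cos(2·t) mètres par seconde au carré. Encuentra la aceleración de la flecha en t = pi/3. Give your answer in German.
Wir müssen unsere Gleichung für die Position x(t) = 4·cos(3·t) + 5 2-mal ableiten. Die Ableitung von der Position ergibt die Geschwindigkeit: v(t) = -12·sin(3·t). Die Ableitung von der Geschwindigkeit ergibt die Beschleunigung: a(t) = -36·cos(3·t). Mit a(t) = -36·cos(3·t) und Einsetzen von t = pi/3, finden wir a = 36.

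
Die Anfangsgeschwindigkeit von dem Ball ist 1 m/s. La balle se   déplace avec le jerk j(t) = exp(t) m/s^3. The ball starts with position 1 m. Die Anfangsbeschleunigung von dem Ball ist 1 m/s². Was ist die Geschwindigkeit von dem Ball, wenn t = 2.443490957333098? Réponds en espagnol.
Para resolver esto, necesitamos tomar 2 antiderivadas de nuestra ecuación de la sacudida j(t) = exp(t). La integral de la sacudida, con a(0) = 1, da la aceleración: a(t) = exp(t). La antiderivada de la aceleración, con v(0) = 1, da la velocidad: v(t) = exp(t). Usando v(t) = exp(t) y sustituyendo t = 2.443490957333098, encontramos v = 11.5131626296600.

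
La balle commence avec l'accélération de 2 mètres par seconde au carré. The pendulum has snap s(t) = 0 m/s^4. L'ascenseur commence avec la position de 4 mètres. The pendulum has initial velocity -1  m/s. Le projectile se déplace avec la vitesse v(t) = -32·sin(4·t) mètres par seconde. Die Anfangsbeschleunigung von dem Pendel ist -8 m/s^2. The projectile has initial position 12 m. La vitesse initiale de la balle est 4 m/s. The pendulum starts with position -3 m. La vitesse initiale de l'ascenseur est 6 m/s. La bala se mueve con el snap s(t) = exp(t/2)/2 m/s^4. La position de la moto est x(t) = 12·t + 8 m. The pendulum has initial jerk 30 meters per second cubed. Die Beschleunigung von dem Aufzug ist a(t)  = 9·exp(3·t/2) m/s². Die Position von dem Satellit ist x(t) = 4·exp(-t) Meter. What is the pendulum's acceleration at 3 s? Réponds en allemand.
Wir müssen unsere Gleichung für den Snap s(t) = 0 2-mal integrieren. Das Integral von dem Snap, mit j(0) = 30, ergibt den Ruck: j(t) = 30. Die Stammfunktion von dem Ruck ist die Beschleunigung. Mit a(0) = -8 erhalten wir a(t) = 30·t - 8. Wir haben die Beschleunigung a(t) = 30·t - 8. Durch Einsetzen von t = 3: a(3) = 82.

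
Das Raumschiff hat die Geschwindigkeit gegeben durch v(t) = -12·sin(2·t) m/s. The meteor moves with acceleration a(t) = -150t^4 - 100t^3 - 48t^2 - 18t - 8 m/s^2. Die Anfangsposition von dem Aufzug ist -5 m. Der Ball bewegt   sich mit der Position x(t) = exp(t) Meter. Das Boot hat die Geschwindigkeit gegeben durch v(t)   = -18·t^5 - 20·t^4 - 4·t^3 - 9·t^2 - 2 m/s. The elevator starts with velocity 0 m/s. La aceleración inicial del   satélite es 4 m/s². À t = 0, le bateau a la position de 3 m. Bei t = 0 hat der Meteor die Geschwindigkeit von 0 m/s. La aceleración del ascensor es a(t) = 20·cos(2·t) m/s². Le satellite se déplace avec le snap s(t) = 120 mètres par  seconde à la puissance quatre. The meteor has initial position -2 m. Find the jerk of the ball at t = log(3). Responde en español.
Partiendo de la posición x(t) = exp(t), tomamos 3 derivadas. Derivando la posición, obtenemos la velocidad: v(t) = exp(t). La derivada de la velocidad da la aceleración: a(t) = exp(t). Tomando d/dt de a(t), encontramos j(t) = exp(t). Usando j(t) = exp(t) y sustituyendo t = log(3), encontramos j = 3.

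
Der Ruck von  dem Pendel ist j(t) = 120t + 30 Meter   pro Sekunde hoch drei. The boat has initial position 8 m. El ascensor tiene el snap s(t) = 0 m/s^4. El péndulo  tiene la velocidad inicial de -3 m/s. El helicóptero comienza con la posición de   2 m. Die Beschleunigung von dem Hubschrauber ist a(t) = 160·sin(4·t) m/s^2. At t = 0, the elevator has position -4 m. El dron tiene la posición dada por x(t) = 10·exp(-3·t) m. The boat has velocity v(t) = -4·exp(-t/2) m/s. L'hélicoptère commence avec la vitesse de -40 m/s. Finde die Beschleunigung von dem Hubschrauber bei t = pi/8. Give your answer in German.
Aus der Gleichung für die Beschleunigung a(t) = 160·sin(4·t), setzen wir t = pi/8 ein und erhalten a = 160.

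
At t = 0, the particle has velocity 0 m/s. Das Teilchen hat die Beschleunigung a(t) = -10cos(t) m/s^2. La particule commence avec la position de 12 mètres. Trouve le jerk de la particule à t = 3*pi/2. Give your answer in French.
Nous devons dériver notre équation de l'accélération a(t) = -10·cos(t) 1 fois. La dérivée de l'accélération donne le jerk: j(t) = 10·sin(t). De l'équation du jerk j(t) = 10·sin(t), nous substituons t = 3*pi/2 pour obtenir j = -10.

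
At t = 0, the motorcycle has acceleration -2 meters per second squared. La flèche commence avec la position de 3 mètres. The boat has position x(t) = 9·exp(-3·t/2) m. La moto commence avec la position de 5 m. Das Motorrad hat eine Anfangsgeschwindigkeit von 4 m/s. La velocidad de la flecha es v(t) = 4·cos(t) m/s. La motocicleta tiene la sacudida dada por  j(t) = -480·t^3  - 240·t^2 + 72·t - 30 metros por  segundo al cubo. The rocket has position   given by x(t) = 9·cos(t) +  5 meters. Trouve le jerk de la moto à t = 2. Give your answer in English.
Using j(t) = -480·t^3 - 240·t^2 + 72·t - 30 and substituting t = 2, we find j = -4686.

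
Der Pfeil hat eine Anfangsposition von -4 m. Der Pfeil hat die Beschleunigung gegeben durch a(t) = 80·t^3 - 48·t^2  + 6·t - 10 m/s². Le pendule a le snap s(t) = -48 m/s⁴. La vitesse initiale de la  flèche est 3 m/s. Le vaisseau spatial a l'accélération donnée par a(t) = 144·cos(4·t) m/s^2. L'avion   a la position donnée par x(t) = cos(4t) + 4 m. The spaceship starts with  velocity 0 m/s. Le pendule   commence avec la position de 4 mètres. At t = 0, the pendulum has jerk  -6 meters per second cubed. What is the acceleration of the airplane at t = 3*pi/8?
Starting from position x(t) = cos(4·t) + 4, we take 2 derivatives. Taking d/dt of x(t), we find v(t) = -4·sin(4·t). The derivative of velocity gives acceleration: a(t) = -16·cos(4·t). Using a(t) = -16·cos(4·t) and substituting t = 3*pi/8, we find a = 0.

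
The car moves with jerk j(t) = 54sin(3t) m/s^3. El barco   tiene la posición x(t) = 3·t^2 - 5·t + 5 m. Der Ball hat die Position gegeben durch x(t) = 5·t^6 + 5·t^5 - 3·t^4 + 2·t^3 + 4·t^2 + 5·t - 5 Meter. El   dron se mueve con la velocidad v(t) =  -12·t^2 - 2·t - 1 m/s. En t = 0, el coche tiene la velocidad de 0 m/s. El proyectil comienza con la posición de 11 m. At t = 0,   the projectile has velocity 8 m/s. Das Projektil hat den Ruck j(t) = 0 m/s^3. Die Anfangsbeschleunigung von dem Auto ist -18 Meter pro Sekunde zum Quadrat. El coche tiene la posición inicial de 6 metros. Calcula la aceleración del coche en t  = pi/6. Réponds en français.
Nous devons intégrer notre équation du jerk j(t) = 54·sin(3·t) 1 fois. L'intégrale du jerk, avec a(0) = -18, donne l'accélération: a(t) = -18·cos(3·t). En utilisant a(t) = -18·cos(3·t) et en substituant t = pi/6, nous trouvons a = 0.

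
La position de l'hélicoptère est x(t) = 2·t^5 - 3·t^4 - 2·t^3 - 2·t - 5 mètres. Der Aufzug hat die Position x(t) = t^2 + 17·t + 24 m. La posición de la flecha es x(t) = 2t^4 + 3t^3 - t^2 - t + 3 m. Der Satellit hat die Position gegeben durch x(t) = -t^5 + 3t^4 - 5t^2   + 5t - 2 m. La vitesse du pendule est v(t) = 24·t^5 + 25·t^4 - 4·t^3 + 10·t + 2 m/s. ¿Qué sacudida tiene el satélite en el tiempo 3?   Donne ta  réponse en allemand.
Wir müssen unsere Gleichung für die Position x(t) = -t^5 + 3·t^4 - 5·t^2 + 5·t - 2 3-mal ableiten. Die Ableitung von der Position ergibt die Geschwindigkeit: v(t) = -5·t^4 + 12·t^3 - 10·t + 5. Durch Ableiten von der Geschwindigkeit erhalten wir die Beschleunigung: a(t) = -20·t^3 + 36·t^2 - 10. Durch Ableiten von der Beschleunigung erhalten wir den Ruck: j(t) = -60·t^2 + 72·t. Mit j(t) = -60·t^2 + 72·t und Einsetzen von t = 3, finden wir j = -324.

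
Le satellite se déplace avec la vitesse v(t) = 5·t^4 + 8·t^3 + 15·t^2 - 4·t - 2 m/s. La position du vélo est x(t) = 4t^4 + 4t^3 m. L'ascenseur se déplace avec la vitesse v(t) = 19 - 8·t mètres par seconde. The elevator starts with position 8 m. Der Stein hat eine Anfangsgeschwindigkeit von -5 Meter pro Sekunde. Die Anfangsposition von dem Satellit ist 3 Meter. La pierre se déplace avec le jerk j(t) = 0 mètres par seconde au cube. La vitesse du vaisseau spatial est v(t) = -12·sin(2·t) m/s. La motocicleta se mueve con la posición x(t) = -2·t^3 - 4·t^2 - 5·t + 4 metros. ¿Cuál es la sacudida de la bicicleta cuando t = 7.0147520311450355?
Debemos derivar nuestra ecuación de la posición x(t) = 4·t^4 + 4·t^3 3 veces. La derivada de la posición da la velocidad: v(t) = 16·t^3 + 12·t^2. Derivando la velocidad, obtenemos la aceleración: a(t) = 48·t^2 + 24·t. Tomando d/dt de a(t), encontramos j(t) = 96·t + 24. Usando j(t) = 96·t + 24 y sustituyendo t = 7.0147520311450355, encontramos j = 697.416194989923.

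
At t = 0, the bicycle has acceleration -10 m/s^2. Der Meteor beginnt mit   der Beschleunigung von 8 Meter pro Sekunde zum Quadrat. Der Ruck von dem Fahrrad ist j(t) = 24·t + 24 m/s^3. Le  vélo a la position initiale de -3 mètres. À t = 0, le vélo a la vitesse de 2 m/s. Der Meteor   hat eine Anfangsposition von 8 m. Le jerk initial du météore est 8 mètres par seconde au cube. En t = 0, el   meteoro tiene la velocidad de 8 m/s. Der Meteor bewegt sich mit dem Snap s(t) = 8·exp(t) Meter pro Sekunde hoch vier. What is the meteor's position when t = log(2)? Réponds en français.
En partant du snap s(t) = 8·exp(t), nous prenons 4 intégrales. En intégrant le snap et en utilisant la condition initiale j(0) = 8, nous obtenons j(t) = 8·exp(t). La primitive du jerk est l'accélération. En utilisant a(0) = 8, nous obtenons a(t) = 8·exp(t). En intégrant l'accélération et en utilisant la condition initiale v(0) = 8, nous obtenons v(t) = 8·exp(t). La primitive de la vitesse, avec x(0) = 8, donne la position: x(t) = 8·exp(t). En utilisant x(t) = 8·exp(t) et en substituant t = log(2), nous trouvons x = 16.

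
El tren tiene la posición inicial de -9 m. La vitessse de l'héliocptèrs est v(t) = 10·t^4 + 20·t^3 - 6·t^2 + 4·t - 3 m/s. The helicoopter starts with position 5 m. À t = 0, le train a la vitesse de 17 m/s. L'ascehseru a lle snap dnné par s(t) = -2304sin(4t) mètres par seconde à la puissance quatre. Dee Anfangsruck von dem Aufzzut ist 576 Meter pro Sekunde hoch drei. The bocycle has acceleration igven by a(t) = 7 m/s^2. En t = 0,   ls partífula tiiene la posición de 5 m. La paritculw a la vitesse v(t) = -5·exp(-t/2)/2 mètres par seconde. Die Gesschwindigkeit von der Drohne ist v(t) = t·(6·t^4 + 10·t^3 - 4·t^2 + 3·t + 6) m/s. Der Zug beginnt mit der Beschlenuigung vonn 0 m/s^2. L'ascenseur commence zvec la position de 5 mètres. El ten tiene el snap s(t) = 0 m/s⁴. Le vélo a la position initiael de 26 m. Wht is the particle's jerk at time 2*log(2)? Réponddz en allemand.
Ausgehend von der Geschwindigkeit v(t) = -5·exp(-t/2)/2, nehmen wir 2 Ableitungen. Mit d/dt von v(t) finden wir a(t) = 5·exp(-t/2)/4. Mit d/dt von a(t) finden wir j(t) = -5·exp(-t/2)/8. Aus der Gleichung für den Ruck j(t) = -5·exp(-t/2)/8, setzen wir t = 2*log(2) ein und erhalten j = -5/16.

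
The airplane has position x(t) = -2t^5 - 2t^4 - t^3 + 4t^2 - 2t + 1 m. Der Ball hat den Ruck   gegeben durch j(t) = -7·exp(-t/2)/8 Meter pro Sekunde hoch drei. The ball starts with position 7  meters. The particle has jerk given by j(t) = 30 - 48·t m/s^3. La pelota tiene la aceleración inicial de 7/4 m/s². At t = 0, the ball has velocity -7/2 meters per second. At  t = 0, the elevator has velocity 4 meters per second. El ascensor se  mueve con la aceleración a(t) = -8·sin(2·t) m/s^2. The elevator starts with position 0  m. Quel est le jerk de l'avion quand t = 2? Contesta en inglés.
We must differentiate our position equation x(t) = -2·t^5 - 2·t^4 - t^3 + 4·t^2 - 2·t + 1 3 times. Taking d/dt of x(t), we find v(t) = -10·t^4 - 8·t^3 - 3·t^2 + 8·t - 2. Taking d/dt of v(t), we find a(t) = -40·t^3 - 24·t^2 - 6·t + 8. The derivative of acceleration gives jerk: j(t) = -120·t^2 - 48·t - 6. We have jerk j(t) = -120·t^2 - 48·t - 6. Substituting t = 2: j(2) = -582.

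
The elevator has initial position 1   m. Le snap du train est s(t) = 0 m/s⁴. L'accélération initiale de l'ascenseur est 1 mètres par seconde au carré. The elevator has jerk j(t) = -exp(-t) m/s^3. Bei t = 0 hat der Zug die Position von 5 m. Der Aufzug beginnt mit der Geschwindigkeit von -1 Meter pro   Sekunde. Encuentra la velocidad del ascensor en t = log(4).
Partiendo de la sacudida j(t) = -exp(-t), tomamos 2 antiderivadas. La integral de la sacudida es la aceleración. Usando a(0) = 1, obtenemos a(t) = exp(-t). Tomando ∫a(t)dt y aplicando v(0) = -1, encontramos v(t) = -exp(-t). Tenemos la velocidad v(t) = -exp(-t). Sustituyendo t = log(4): v(log(4)) = -1/4.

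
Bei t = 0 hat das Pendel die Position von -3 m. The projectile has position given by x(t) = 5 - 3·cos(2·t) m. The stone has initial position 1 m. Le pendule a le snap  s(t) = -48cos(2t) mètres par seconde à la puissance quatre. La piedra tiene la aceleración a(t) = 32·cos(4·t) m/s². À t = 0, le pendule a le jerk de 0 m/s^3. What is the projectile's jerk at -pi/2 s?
We must differentiate our position equation x(t) = 5 - 3·cos(2·t) 3 times. Differentiating position, we get velocity: v(t) = 6·sin(2·t). Taking d/dt of v(t), we find a(t) = 12·cos(2·t). Differentiating acceleration, we get jerk: j(t) = -24·sin(2·t). From the given jerk equation j(t) = -24·sin(2·t), we substitute t = -pi/2 to get j = 0.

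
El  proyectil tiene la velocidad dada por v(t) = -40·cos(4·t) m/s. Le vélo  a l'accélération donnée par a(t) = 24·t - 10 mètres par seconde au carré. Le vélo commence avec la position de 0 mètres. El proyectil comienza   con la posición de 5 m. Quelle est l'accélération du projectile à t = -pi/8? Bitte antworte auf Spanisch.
Partiendo de la velocidad v(t) = -40·cos(4·t), tomamos 1 derivada. La derivada de la velocidad da la aceleración: a(t) = 160·sin(4·t). Usando a(t) = 160·sin(4·t) y sustituyendo t = -pi/8, encontramos a = -160.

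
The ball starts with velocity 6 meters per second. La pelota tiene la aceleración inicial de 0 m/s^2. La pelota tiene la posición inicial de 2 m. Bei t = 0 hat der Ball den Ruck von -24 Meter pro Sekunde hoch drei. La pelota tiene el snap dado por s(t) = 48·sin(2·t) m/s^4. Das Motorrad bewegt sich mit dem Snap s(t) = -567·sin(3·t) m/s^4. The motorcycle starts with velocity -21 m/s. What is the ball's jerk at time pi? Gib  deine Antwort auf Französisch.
Nous devons intégrer notre équation du snap s(t) = 48·sin(2·t) 1 fois. L'intégrale du snap est le jerk. En utilisant j(0) = -24, nous obtenons j(t) = -24·cos(2·t). En utilisant j(t) = -24·cos(2·t) et en substituant t = pi, nous trouvons j = -24.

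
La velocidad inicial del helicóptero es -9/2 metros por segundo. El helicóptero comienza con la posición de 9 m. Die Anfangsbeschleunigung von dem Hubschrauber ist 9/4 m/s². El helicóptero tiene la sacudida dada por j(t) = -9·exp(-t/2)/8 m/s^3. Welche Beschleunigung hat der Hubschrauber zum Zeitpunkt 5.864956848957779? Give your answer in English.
We must find the integral of our jerk equation j(t) = -9·exp(-t/2)/8 1 time. The antiderivative of jerk, with a(0) = 9/4, gives acceleration: a(t) = 9·exp(-t/2)/4. Using a(t) = 9·exp(-t/2)/4 and substituting t = 5.864956848957779, we find a = 0.119845938333052.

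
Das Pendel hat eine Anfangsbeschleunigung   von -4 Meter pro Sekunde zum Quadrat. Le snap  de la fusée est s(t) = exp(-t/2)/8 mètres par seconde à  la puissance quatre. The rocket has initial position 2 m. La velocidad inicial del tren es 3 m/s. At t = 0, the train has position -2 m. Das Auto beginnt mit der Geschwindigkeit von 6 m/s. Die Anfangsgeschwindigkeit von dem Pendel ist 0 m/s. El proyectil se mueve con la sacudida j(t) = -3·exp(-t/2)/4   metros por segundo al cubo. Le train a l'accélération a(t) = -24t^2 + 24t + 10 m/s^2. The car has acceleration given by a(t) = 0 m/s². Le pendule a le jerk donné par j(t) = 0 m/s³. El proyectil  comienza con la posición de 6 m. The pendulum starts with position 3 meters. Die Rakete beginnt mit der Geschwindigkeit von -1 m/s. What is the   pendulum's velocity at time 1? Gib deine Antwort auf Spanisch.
Partiendo de la sacudida j(t) = 0, tomamos 2 antiderivadas. Integrando la sacudida y usando la condición inicial a(0) = -4, obtenemos a(t) = -4. La antiderivada de la aceleración es la velocidad. Usando v(0) = 0, obtenemos v(t) = -4·t. Usando v(t) = -4·t y sustituyendo t = 1, encontramos v = -4.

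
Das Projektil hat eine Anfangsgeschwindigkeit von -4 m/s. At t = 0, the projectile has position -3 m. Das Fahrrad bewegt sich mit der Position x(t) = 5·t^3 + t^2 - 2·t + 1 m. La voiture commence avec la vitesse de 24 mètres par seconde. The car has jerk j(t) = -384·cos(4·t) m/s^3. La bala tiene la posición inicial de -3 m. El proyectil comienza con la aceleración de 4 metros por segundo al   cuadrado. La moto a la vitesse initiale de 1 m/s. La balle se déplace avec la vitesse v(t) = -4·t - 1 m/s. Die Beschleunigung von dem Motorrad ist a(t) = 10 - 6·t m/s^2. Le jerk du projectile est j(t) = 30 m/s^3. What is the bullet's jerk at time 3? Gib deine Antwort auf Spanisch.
Debemos derivar nuestra ecuación de la velocidad v(t) = -4·t - 1 2 veces. Derivando la velocidad, obtenemos la aceleración: a(t) = -4. Derivando la aceleración, obtenemos la sacudida: j(t) = 0. Usando j(t) = 0 y sustituyendo t = 3, encontramos j = 0.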